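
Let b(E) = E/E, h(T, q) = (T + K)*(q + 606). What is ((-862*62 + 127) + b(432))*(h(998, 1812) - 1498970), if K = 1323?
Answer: -219299797728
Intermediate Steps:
h(T, q) = (606 + q)*(1323 + T) (h(T, q) = (T + 1323)*(q + 606) = (1323 + T)*(606 + q) = (606 + q)*(1323 + T))
b(E) = 1
((-862*62 + 127) + b(432))*(h(998, 1812) - 1498970) = ((-862*62 + 127) + 1)*((801738 + 606*998 + 1323*1812 + 998*1812) - 1498970) = ((-53444 + 127) + 1)*((801738 + 604788 + 2397276 + 1808376) - 1498970) = (-53317 + 1)*(5612178 - 1498970) = -53316*4113208 = -219299797728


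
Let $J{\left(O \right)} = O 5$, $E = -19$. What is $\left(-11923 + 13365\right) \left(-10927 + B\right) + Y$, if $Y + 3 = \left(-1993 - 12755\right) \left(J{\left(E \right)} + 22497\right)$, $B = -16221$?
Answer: $-369532115$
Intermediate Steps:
$J{\left(O \right)} = 5 O$
$Y = -330384699$ ($Y = -3 + \left(-1993 - 12755\right) \left(5 \left(-19\right) + 22497\right) = -3 - 14748 \left(-95 + 22497\right) = -3 - 330384696 = -330384699$)
$\left(-11923 + 13365\right) \left(-10927 + B\right) + Y = \left(-11923 + 13365\right) \left(-10927 - 16221\right) - 330384699 = 1442 \left(-27148\right) - 330384699 = -39147416 - 330384699 = -369532115$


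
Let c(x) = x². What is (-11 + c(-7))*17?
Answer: 646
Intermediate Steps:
(-11 + c(-7))*17 = (-11 + (-7)²)*17 = (-11 + 49)*17 = 38*17 = 646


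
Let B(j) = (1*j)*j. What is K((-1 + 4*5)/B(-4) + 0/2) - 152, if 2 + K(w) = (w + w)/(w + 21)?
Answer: -54632/355 ≈ -153.89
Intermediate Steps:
B(j) = j**2 (B(j) = j*j = j**2)
K(w) = -2 + 2*w/(21 + w) (K(w) = -2 + (w + w)/(w + 21) = -2 + (2*w)/(21 + w) = -2 + 2*w/(21 + w))
K((-1 + 4*5)/B(-4) + 0/2) - 152 = -42/(21 + ((-1 + 4*5)/((-4)**2) + 0/2)) - 152 = -42/(21 + ((-1 + 20)/16 + 0*(1/2))) - 152 = -42/(21 + (19*(1/16) + 0)) - 152 = -42/(21 + (19/16 + 0)) - 152 = -42/(21 + 19/16) - 152 = -42/355/16 - 152 = -42*16/355 - 152 = -672/355 - 152 = -54632/355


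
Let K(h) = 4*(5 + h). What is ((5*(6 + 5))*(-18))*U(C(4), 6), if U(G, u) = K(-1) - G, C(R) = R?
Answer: -11880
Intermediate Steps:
K(h) = 20 + 4*h
U(G, u) = 16 - G (U(G, u) = (20 + 4*(-1)) - G = (20 - 4) - G = 16 - G)
((5*(6 + 5))*(-18))*U(C(4), 6) = ((5*(6 + 5))*(-18))*(16 - 1*4) = ((5*11)*(-18))*(16 - 4) = (55*(-18))*12 = -990*12 = -11880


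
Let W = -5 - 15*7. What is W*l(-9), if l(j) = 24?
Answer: -2640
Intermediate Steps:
W = -110 (W = -5 - 105 = -110)
W*l(-9) = -110*24 = -2640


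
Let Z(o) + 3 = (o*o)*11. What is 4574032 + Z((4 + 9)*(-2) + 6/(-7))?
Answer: 224516205/49 ≈ 4.5820e+6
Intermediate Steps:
Z(o) = -3 + 11*o**2 (Z(o) = -3 + (o*o)*11 = -3 + o**2*11 = -3 + 11*o**2)
4574032 + Z((4 + 9)*(-2) + 6/(-7)) = 4574032 + (-3 + 11*((4 + 9)*(-2) + 6/(-7))**2) = 4574032 + (-3 + 11*(13*(-2) + 6*(-1/7))**2) = 4574032 + (-3 + 11*(-26 - 6/7)**2) = 4574032 + (-3 + 11*(-188/7)**2) = 4574032 + (-3 + 11*(35344/49)) = 4574032 + (-3 + 388784/49) = 4574032 + 388637/49 = 224516205/49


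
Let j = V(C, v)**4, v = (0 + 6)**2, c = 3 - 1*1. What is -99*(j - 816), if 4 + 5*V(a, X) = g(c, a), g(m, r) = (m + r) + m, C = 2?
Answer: 50488416/625 ≈ 80782.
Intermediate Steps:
c = 2 (c = 3 - 1 = 2)
v = 36 (v = 6**2 = 36)
g(m, r) = r + 2*m
V(a, X) = a/5 (V(a, X) = -4/5 + (a + 2*2)/5 = -4/5 + (a + 4)/5 = -4/5 + (4 + a)/5 = -4/5 + (4/5 + a/5) = a/5)
j = 16/625 (j = ((1/5)*2)**4 = (2/5)**4 = 16/625 ≈ 0.025600)
-99*(j - 816) = -99*(16/625 - 816) = -99*(-509984/625) = 50488416/625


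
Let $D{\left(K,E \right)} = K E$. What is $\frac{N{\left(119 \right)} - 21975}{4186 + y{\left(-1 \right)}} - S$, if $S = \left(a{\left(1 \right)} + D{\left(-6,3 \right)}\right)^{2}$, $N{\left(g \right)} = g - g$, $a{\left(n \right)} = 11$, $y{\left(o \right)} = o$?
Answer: $- \frac{15136}{279} \approx -54.251$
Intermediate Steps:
$N{\left(g \right)} = 0$
$D{\left(K,E \right)} = E K$
$S = 49$ ($S = \left(11 + 3 \left(-6\right)\right)^{2} = \left(11 - 18\right)^{2} = \left(-7\right)^{2} = 49$)
$\frac{N{\left(119 \right)} - 21975}{4186 + y{\left(-1 \right)}} - S = \frac{0 - 21975}{4186 - 1} - 49 = - \frac{21975}{4185} - 49 = \left(-21975\right) \frac{1}{4185} - 49 = - \frac{1465}{279} - 49 = - \frac{15136}{279}$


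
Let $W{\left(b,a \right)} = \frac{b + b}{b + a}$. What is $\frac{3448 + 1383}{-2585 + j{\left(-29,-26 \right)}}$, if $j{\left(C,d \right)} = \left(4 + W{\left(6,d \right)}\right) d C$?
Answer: $- \frac{24155}{107} \approx -225.75$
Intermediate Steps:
$W{\left(b,a \right)} = \frac{2 b}{a + b}$
$j{\left(C,d \right)} = C d \left(4 + \frac{12}{6 + d}\right)$ ($j{\left(C,d \right)} = \left(4 + 2 \cdot 6 \frac{1}{d + 6}\right) d C = \left(4 + 2 \cdot 6 \frac{1}{6 + d}\right) d C = \left(4 + \frac{12}{6 + d}\right) d C = d \left(4 + \frac{12}{6 + d}\right) C = C d \left(4 + \frac{12}{6 + d}\right)$)
$\frac{3448 + 1383}{-2585 + j{\left(-29,-26 \right)}} = \frac{3448 + 1383}{-2585 + 4 \left(-29\right) \left(-26\right) \frac{1}{6 - 26} \left(9 - 26\right)} = \frac{4831}{-2585 + 4 \left(-29\right) \left(-26\right) \frac{1}{-20} \left(-17\right)} = \frac{4831}{-2585 + 4 \left(-29\right) \left(-26\right) \left(- \frac{1}{20}\right) \left(-17\right)} = \frac{4831}{-2585 + \frac{12818}{5}} = \frac{4831}{- \frac{107}{5}} = 4831 \left(- \frac{5}{107}\right) = - \frac{24155}{107}$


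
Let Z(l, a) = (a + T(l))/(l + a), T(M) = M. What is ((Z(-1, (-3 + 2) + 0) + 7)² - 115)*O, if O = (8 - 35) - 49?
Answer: 3876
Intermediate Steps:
Z(l, a) = 1 (Z(l, a) = (a + l)/(l + a) = (a + l)/(a + l) = 1)
O = -76 (O = -27 - 49 = -76)
((Z(-1, (-3 + 2) + 0) + 7)² - 115)*O = ((1 + 7)² - 115)*(-76) = (8² - 115)*(-76) = (64 - 115)*(-76) = -51*(-76) = 3876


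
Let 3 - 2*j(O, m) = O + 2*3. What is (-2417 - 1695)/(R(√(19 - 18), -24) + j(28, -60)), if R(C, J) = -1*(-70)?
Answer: -8224/109 ≈ -75.450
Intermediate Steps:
R(C, J) = 70
j(O, m) = -3/2 - O/2 (j(O, m) = 3/2 - (O + 2*3)/2 = 3/2 - (O + 6)/2 = 3/2 - (6 + O)/2 = 3/2 + (-3 - O/2) = -3/2 - O/2)
(-2417 - 1695)/(R(√(19 - 18), -24) + j(28, -60)) = (-2417 - 1695)/(70 + (-3/2 - ½*28)) = -4112/(70 + (-3/2 - 14)) = -4112/(70 - 31/2) = -4112/109/2 = -4112*2/109 = -8224/109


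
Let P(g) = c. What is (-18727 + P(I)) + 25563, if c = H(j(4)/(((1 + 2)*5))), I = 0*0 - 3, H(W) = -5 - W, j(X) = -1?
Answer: 102466/15 ≈ 6831.1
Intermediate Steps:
I = -3 (I = 0 - 3 = -3)
c = -74/15 (c = -5 - (-1)/((1 + 2)*5) = -5 - (-1)/(3*5) = -5 - (-1)/15 = -5 - 1*(-1/15) = -5 + 1/15 = -74/15 ≈ -4.9333)
P(g) = -74/15
(-18727 + P(I)) + 25563 = (-18727 - 74/15) + 25563 = -280979/15 + 25563 = 102466/15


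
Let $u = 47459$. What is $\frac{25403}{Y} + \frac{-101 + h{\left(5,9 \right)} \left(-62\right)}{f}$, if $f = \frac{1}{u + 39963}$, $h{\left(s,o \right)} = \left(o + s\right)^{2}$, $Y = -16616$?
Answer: $- \frac{17798756249259}{16616} \approx -1.0712 \cdot 10^{9}$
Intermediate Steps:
$f = \frac{1}{87422}$ ($f = \frac{1}{47459 + 39963} = \frac{1}{87422} \approx 1.1439 \cdot 10^{-5}$)
$\frac{25403}{Y} + \frac{-101 + h{\left(5,9 \right)} \left(-62\right)}{f} = \frac{25403}{-16616} + \left(-101 + \left(9 + 5\right)^{2} \left(-62\right)\right) \frac{1}{\frac{1}{87422}} = 25403 \left(- \frac{1}{16616}\right) + \left(-101 + 14^{2} \left(-62\right)\right) 87422 = - \frac{25403}{16616} + \left(-101 + 196 \left(-62\right)\right) 87422 = - \frac{25403}{16616} + \left(-101 - 12152\right) 87422 = - \frac{25403}{16616} - 1071181766 = - \frac{17798756249259}{16616}$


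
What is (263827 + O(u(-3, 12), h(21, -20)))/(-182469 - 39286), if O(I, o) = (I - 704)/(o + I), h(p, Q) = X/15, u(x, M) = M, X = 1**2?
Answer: -47742307/40137655 ≈ -1.1895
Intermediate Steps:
X = 1
h(p, Q) = 1/15
O(I, o) = (-704 + I)/(I + o)
(263827 + O(u(-3, 12), h(21, -20)))/(-182469 - 39286) = (263827 + (-704 + 12)/(12 + 1/15))/(-182469 - 39286) = (263827 - 692/(181/15))/(-221755) = (263827 + (15/181)*(-692))*(-1/221755) = (263827 - 10380/181)*(-1/221755) = (47742307/181)*(-1/221755) = -47742307/40137655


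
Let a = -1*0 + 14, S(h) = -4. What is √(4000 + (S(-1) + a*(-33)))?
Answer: √3534 ≈ 59.447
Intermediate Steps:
a = 14 (a = 0 + 14 = 14)
√(4000 + (S(-1) + a*(-33))) = √(4000 + (-4 + 14*(-33))) = √(4000 + (-4 - 462)) = √(4000 - 466) = √3534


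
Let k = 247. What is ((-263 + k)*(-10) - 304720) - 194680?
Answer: -499240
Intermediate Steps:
((-263 + k)*(-10) - 304720) - 194680 = ((-263 + 247)*(-10) - 304720) - 194680 = (-16*(-10) - 304720) - 194680 = (160 - 304720) - 194680 = -304560 - 194680 = -499240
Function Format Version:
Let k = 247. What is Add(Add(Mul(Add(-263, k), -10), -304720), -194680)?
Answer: -499240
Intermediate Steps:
Add(Add(Mul(Add(-263, k), -10), -304720), -194680) = Add(Add(Mul(Add(-263, 247), -10), -304720), -194680) = Add(Add(Mul(-16, -10), -304720), -194680) = Add(Add(160, -304720), -194680) = Add(-304560, -194680) = -499240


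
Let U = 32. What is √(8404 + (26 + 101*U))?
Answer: 7*√238 ≈ 107.99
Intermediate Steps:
√(8404 + (26 + 101*U)) = √(8404 + (26 + 101*32)) = √(8404 + (26 + 3232)) = √(8404 + 3258) = √11662 = 7*√238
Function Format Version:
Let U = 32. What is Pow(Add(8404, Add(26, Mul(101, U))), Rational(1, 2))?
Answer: Mul(7, Pow(238, Rational(1, 2))) ≈ 107.99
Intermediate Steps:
Pow(Add(8404, Add(26, Mul(101, U))), Rational(1, 2)) = Pow(Add(8404, Add(26, Mul(101, 32))), Rational(1, 2)) = Pow(Add(8404, Add(26, 3232)), Rational(1, 2)) = Pow(Add(8404, 3258), Rational(1, 2)) = Pow(11662, Rational(1, 2)) = Mul(7, Pow(238, Rational(1, 2)))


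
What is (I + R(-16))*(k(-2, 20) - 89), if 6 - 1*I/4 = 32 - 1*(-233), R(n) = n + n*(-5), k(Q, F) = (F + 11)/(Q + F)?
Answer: 84834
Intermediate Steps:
k(Q, F) = (11 + F)/(F + Q)
R(n) = -4*n (R(n) = n - 5*n = -4*n)
I = -1036 (I = 24 - 4*(32 - 1*(-233)) = 24 - 4*(32 + 233) = 24 - 4*265 = 24 - 1060 = -1036)
(I + R(-16))*(k(-2, 20) - 89) = (-1036 - 4*(-16))*((11 + 20)/(20 - 2) - 89) = (-1036 + 64)*(31/18 - 89) = -972*((1/18)*31 - 89) = -972*(31/18 - 89) = -972*(-1571/18) = 84834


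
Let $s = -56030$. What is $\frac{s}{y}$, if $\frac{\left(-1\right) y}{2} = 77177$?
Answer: $\frac{28015}{77177} \approx 0.363$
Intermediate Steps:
$y = -154354$ ($y = \left(-2\right) 77177 = -154354$)
$\frac{s}{y} = - \frac{56030}{-154354} = \left(-56030\right) \left(- \frac{1}{154354}\right) = \frac{28015}{77177}$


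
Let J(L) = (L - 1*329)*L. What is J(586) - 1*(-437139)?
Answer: 587741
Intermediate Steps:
J(L) = L*(-329 + L) (J(L) = (L - 329)*L = (-329 + L)*L = L*(-329 + L))
J(586) - 1*(-437139) = 586*(-329 + 586) - 1*(-437139) = 586*257 + 437139 = 150602 + 437139 = 587741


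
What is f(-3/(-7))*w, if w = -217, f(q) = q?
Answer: -93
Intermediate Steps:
f(-3/(-7))*w = -3/(-7)*(-217) = -3*(-1/7)*(-217) = (3/7)*(-217) = -93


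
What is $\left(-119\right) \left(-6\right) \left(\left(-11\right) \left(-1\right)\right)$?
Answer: $7854$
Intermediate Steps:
$\left(-119\right) \left(-6\right) \left(\left(-11\right) \left(-1\right)\right) = 714 \cdot 11 = 7854$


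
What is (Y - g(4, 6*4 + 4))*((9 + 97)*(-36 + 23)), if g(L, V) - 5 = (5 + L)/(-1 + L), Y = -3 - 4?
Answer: 20670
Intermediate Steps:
Y = -7
g(L, V) = 5 + (5 + L)/(-1 + L)
(Y - g(4, 6*4 + 4))*((9 + 97)*(-36 + 23)) = (-7 - 6*4/(-1 + 4))*((9 + 97)*(-36 + 23)) = (-7 - 6*4/3)*(106*(-13)) = (-7 - 6*4/3)*(-1378) = (-7 - 1*8)*(-1378) = (-7 - 8)*(-1378) = -15*(-1378) = 20670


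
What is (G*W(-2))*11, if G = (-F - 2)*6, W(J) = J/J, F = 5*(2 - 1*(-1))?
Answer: -1122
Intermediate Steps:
F = 15 (F = 5*(2 + 1) = 5*3 = 15)
W(J) = 1
G = -102 (G = (-1*15 - 2)*6 = (-15 - 2)*6 = -17*6 = -102)
(G*W(-2))*11 = -102*1*11 = -102*11 = -1122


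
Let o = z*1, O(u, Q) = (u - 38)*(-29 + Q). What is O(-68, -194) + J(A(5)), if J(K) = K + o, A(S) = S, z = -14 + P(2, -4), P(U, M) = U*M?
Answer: 23621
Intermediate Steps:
P(U, M) = M*U
z = -22 (z = -14 - 4*2 = -14 - 8 = -22)
O(u, Q) = (-38 + u)*(-29 + Q)
o = -22 (o = -22*1 = -22)
J(K) = -22 + K (J(K) = K - 22 = -22 + K)
O(-68, -194) + J(A(5)) = (1102 - 38*(-194) - 29*(-68) - 194*(-68)) + (-22 + 5) = (1102 + 7372 + 1972 + 13192) - 17 = 23638 - 17 = 23621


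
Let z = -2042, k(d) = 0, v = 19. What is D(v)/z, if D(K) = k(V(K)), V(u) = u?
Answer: 0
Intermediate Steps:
D(K) = 0
D(v)/z = 0/(-2042) = 0*(-1/2042) = 0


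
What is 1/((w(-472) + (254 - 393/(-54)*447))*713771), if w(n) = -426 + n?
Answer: 6/11174085005 ≈ 5.3696e-10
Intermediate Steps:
1/((w(-472) + (254 - 393/(-54)*447))*713771) = 1/(((-426 - 472) + (254 - 393/(-54)*447))*713771) = (1/713771)/(-898 + (254 - 393*(-1/54)*447)) = (1/713771)/(-898 + (254 + (131/18)*447)) = (1/713771)/(-898 + (254 + 19519/6)) = (1/713771)/(-898 + 21043/6) = (1/713771)/(15655/6) = (6/15655)*(1/713771) = 6/11174085005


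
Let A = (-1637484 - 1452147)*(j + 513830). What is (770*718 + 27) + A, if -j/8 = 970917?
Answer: 22410657549173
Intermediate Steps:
j = -7767336 (j = -8*970917 = -7767336)
A = 22410656996286 (A = (-1637484 - 1452147)*(-7767336 + 513830) = -3089631*(-7253506) = 22410656996286)
(770*718 + 27) + A = (770*718 + 27) + 22410656996286 = (552860 + 27) + 22410656996286 = 552887 + 22410656996286 = 22410657549173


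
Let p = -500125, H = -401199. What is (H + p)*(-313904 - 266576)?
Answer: 523200555520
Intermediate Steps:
(H + p)*(-313904 - 266576) = (-401199 - 500125)*(-313904 - 266576) = -901324*(-580480) = 523200555520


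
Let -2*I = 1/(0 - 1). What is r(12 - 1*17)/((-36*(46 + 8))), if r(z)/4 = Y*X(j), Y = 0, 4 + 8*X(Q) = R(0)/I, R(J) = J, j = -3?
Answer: 0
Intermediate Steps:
I = ½ (I = -1/(2*(0 - 1)) = -½/(-1) = -½*(-1) = ½ ≈ 0.50000)
X(Q) = -½ (X(Q) = -½ + (0/(½))/8 = -½ + (0*2)/8 = -½ + (⅛)*0 = -½ + 0 = -½)
r(z) = 0 (r(z) = 4*(0*(-½)) = 4*0 = 0)
r(12 - 1*17)/((-36*(46 + 8))) = 0/((-36*(46 + 8))) = 0/((-36*54)) = 0/(-1944) = 0*(-1/1944) = 0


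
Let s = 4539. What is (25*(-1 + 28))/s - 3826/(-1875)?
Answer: 6210613/2836875 ≈ 2.1892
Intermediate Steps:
(25*(-1 + 28))/s - 3826/(-1875) = (25*(-1 + 28))/4539 - 3826/(-1875) = (25*27)*(1/4539) - 3826*(-1/1875) = 675*(1/4539) + 3826/1875 = 225/1513 + 3826/1875 = 6210613/2836875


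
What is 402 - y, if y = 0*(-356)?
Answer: 402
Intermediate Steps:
y = 0
402 - y = 402 - 1*0 = 402 + 0 = 402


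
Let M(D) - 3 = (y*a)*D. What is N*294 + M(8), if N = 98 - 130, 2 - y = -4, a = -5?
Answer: -9645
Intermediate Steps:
y = 6 (y = 2 - 1*(-4) = 2 + 4 = 6)
N = -32
M(D) = 3 - 30*D (M(D) = 3 + (6*(-5))*D = 3 - 30*D)
N*294 + M(8) = -32*294 + (3 - 30*8) = -9408 + (3 - 240) = -9408 - 237 = -9645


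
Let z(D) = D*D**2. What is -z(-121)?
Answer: 1771561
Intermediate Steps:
z(D) = D**3
-z(-121) = -1*(-121)**3 = -1*(-1771561) = 1771561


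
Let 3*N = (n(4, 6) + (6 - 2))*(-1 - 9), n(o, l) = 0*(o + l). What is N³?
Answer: -64000/27 ≈ -2370.4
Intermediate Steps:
n(o, l) = 0 (n(o, l) = 0*(l + o) = 0)
N = -40/3 (N = ((0 + (6 - 2))*(-1 - 9))/3 = ((0 + 4)*(-10))/3 = (4*(-10))/3 = (⅓)*(-40) = -40/3 ≈ -13.333)
N³ = (-40/3)³ = -64000/27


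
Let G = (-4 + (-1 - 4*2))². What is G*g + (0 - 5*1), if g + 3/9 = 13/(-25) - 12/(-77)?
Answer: -709607/5775 ≈ -122.88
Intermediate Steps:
G = 169 (G = (-4 + (-1 - 8))² = (-4 - 9)² = (-13)² = 169)
g = -4028/5775 (g = -⅓ + (13/(-25) - 12/(-77)) = -⅓ + (13*(-1/25) - 12*(-1/77)) = -⅓ + (-13/25 + 12/77) = -⅓ - 701/1925 = -4028/5775 ≈ -0.69749)
G*g + (0 - 5*1) = 169*(-4028/5775) + (0 - 5*1) = -680732/5775 + (0 - 5) = -680732/5775 - 5 = -709607/5775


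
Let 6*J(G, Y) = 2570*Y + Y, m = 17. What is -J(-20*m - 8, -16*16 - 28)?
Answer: 121694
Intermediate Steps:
J(G, Y) = 857*Y/2 (J(G, Y) = (2570*Y + Y)/6 = (2571*Y)/6 = 857*Y/2)
-J(-20*m - 8, -16*16 - 28) = -857*(-16*16 - 28)/2 = -857*(-256 - 28)/2 = -857*(-284)/2 = -1*(-121694) = 121694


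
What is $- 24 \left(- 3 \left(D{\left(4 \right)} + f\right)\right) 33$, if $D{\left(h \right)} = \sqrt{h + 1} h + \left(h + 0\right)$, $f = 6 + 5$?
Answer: $35640 + 9504 \sqrt{5} \approx 56892.0$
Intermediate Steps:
$f = 11$
$D{\left(h \right)} = h + h \sqrt{1 + h}$ ($D{\left(h \right)} = \sqrt{1 + h} h + h = h \sqrt{1 + h} + h = h + h \sqrt{1 + h}$)
$- 24 \left(- 3 \left(D{\left(4 \right)} + f\right)\right) 33 = - 24 \left(- 3 \left(4 \left(1 + \sqrt{1 + 4}\right) + 11\right)\right) 33 = - 24 \left(- 3 \left(4 \left(1 + \sqrt{5}\right) + 11\right)\right) 33 = - 24 \left(- 3 \left(\left(4 + 4 \sqrt{5}\right) + 11\right)\right) 33 = - 24 \left(- 3 \left(15 + 4 \sqrt{5}\right)\right) 33 = - 24 \left(-45 - 12 \sqrt{5}\right) 33 = \left(1080 + 288 \sqrt{5}\right) 33 = 35640 + 9504 \sqrt{5}$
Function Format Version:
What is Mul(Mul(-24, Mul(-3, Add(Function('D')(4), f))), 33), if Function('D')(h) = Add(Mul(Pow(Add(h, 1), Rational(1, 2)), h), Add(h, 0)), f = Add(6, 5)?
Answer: Add(35640, Mul(9504, Pow(5, Rational(1, 2)))) ≈ 56892.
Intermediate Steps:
f = 11
Function('D')(h) = Add(h, Mul(h, Pow(Add(1, h), Rational(1, 2)))) (Function('D')(h) = Add(Mul(Pow(Add(1, h), Rational(1, 2)), h), h) = Add(Mul(h, Pow(Add(1, h), Rational(1, 2))), h) = Add(h, Mul(h, Pow(Add(1, h), Rational(1, 2)))))
Mul(Mul(-24, Mul(-3, Add(Function('D')(4), f))), 33) = Mul(Mul(-24, Mul(-3, Add(Mul(4, Add(1, Pow(Add(1, 4), Rational(1, 2)))), 11))), 33) = Mul(Mul(-24, Mul(-3, Add(Mul(4, Add(1, Pow(5, Rational(1, 2)))), 11))), 33) = Mul(Mul(-24, Mul(-3, Add(Add(4, Mul(4, Pow(5, Rational(1, 2)))), 11))), 33) = Mul(Mul(-24, Mul(-3, Add(15, Mul(4, Pow(5, Rational(1, 2)))))), 33) = Mul(Mul(-24, Add(-45, Mul(-12, Pow(5, Rational(1, 2))))), 33) = Mul(Add(1080, Mul(288, Pow(5, Rational(1, 2)))), 33) = Add(35640, Mul(9504, Pow(5, Rational(1, 2))))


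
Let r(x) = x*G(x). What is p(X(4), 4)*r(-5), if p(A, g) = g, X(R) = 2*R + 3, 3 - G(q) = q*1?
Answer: -160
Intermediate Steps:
G(q) = 3 - q
X(R) = 3 + 2*R
r(x) = x*(3 - x)
p(X(4), 4)*r(-5) = 4*(-5*(3 - 1*(-5))) = 4*(-5*(3 + 5)) = 4*(-5*8) = 4*(-40) = -160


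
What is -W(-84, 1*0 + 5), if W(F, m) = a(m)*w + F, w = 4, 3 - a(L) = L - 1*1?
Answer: 88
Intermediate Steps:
a(L) = 4 - L (a(L) = 3 - (L - 1*1) = 3 - (L - 1) = 3 - (-1 + L) = 3 + (1 - L) = 4 - L)
W(F, m) = 16 + F - 4*m (W(F, m) = (4 - m)*4 + F = (16 - 4*m) + F = 16 + F - 4*m)
-W(-84, 1*0 + 5) = -(16 - 84 - 4*(1*0 + 5)) = -(16 - 84 - 4*(0 + 5)) = -(16 - 84 - 4*5) = -(16 - 84 - 20) = -1*(-88) = 88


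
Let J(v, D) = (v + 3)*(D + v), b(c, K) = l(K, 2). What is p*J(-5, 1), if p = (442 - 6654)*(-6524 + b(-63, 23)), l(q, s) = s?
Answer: 324117312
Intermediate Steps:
b(c, K) = 2
p = 40514664 (p = (442 - 6654)*(-6524 + 2) = -6212*(-6522) = 40514664)
J(v, D) = (3 + v)*(D + v)
p*J(-5, 1) = 40514664*((-5)² + 3*1 + 3*(-5) + 1*(-5)) = 40514664*(25 + 3 - 15 - 5) = 40514664*8 = 324117312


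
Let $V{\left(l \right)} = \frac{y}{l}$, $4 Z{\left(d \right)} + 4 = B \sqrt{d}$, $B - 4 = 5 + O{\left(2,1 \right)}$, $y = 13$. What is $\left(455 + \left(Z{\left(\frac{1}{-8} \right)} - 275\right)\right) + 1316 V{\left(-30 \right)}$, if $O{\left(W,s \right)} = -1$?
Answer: $- \frac{5869}{15} + \frac{i \sqrt{2}}{2} \approx -391.27 + 0.70711 i$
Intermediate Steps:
$B = 8$ ($B = 4 + \left(5 - 1\right) = 4 + 4 = 8$)
$Z{\left(d \right)} = -1 + 2 \sqrt{d}$ ($Z{\left(d \right)} = -1 + \frac{8 \sqrt{d}}{4} = -1 + 2 \sqrt{d}$)
$V{\left(l \right)} = \frac{13}{l}$
$\left(455 + \left(Z{\left(\frac{1}{-8} \right)} - 275\right)\right) + 1316 V{\left(-30 \right)} = \left(455 - \left(276 - 2 \frac{i \sqrt{2}}{4}\right)\right) + 1316 \frac{13}{-30} = \left(455 - \left(276 - \frac{i \sqrt{2}}{2}\right)\right) + 1316 \cdot 13 \left(- \frac{1}{30}\right) = \left(455 - \left(276 - \frac{i \sqrt{2}}{2}\right)\right) + 1316 \left(- \frac{13}{30}\right) = \left(455 - \left(276 - \frac{i \sqrt{2}}{2}\right)\right) - \frac{8554}{15} = \left(179 + \frac{i \sqrt{2}}{2}\right) - \frac{8554}{15} = - \frac{5869}{15} + \frac{i \sqrt{2}}{2}$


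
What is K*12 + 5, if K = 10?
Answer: 125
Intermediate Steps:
K*12 + 5 = 10*12 + 5 = 120 + 5 = 125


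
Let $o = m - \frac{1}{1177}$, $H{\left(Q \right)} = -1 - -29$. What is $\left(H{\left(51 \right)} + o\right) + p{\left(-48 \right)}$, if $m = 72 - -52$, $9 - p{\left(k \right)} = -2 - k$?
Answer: $\frac{135354}{1177} \approx 115.0$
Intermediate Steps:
$p{\left(k \right)} = 11 + k$ ($p{\left(k \right)} = 9 - \left(-2 - k\right) = 9 + \left(2 + k\right) = 11 + k$)
$m = 124$ ($m = 72 + 52 = 124$)
$H{\left(Q \right)} = 28$ ($H{\left(Q \right)} = -1 + 29 = 28$)
$o = \frac{145947}{1177}$ ($o = 124 - \frac{1}{1177} = \frac{145947}{1177} \approx 124.0$)
$\left(H{\left(51 \right)} + o\right) + p{\left(-48 \right)} = \left(28 + \frac{145947}{1177}\right) + \left(11 - 48\right) = \frac{178903}{1177} - 37 = \frac{135354}{1177}$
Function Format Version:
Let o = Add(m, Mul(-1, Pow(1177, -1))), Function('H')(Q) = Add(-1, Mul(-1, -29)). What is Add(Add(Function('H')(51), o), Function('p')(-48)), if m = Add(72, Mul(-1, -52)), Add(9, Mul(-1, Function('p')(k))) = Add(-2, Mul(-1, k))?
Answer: Rational(135354, 1177) ≈ 115.00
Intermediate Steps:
Function('p')(k) = Add(11, k) (Function('p')(k) = Add(9, Mul(-1, Add(-2, Mul(-1, k)))) = Add(9, Add(2, k)) = Add(11, k))
m = 124 (m = Add(72, 52) = 124)
Function('H')(Q) = 28 (Function('H')(Q) = Add(-1, 29) = 28)
o = Rational(145947, 1177) (o = Add(124, Mul(-1, Pow(1177, -1))) = Add(124, Mul(-1, Rational(1, 1177))) = Add(124, Rational(-1, 1177)) = Rational(145947, 1177) ≈ 124.00)
Add(Add(Function('H')(51), o), Function('p')(-48)) = Add(Add(28, Rational(145947, 1177)), Add(11, -48)) = Add(Rational(178903, 1177), -37) = Rational(135354, 1177)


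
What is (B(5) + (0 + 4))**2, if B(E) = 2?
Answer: 36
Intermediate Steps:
(B(5) + (0 + 4))**2 = (2 + (0 + 4))**2 = (2 + 4)**2 = 6**2 = 36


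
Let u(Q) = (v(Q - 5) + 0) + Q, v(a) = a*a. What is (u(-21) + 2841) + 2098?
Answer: 5594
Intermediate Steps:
v(a) = a**2
u(Q) = Q + (-5 + Q)**2 (u(Q) = ((Q - 5)**2 + 0) + Q = ((-5 + Q)**2 + 0) + Q = (-5 + Q)**2 + Q = Q + (-5 + Q)**2)
(u(-21) + 2841) + 2098 = ((-21 + (-5 - 21)**2) + 2841) + 2098 = ((-21 + (-26)**2) + 2841) + 2098 = ((-21 + 676) + 2841) + 2098 = (655 + 2841) + 2098 = 3496 + 2098 = 5594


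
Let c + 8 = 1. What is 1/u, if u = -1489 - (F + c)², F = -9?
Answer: -1/1745 ≈ -0.00057307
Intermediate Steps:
c = -7 (c = -8 + 1 = -7)
u = -1745 (u = -1489 - (-9 - 7)² = -1489 - 1*(-16)² = -1489 - 1*256 = -1489 - 256 = -1745)
1/u = 1/(-1745) = -1/1745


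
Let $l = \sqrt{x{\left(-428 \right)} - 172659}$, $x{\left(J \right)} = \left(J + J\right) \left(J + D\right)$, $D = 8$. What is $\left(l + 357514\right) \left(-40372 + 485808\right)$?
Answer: $159249606104 + 445436 \sqrt{186861} \approx 1.5944 \cdot 10^{11}$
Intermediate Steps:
$x{\left(J \right)} = 2 J \left(8 + J\right)$ ($x{\left(J \right)} = \left(J + J\right) \left(J + 8\right) = 2 J \left(8 + J\right)$)
$l = \sqrt{186861}$ ($l = \sqrt{2 \left(-428\right) \left(8 - 428\right) - 172659} = \sqrt{2 \left(-428\right) \left(-420\right) - 172659} = \sqrt{359520 - 172659} = \sqrt{186861} \approx 432.27$)
$\left(l + 357514\right) \left(-40372 + 485808\right) = \left(\sqrt{186861} + 357514\right) \left(-40372 + 485808\right) = \left(357514 + \sqrt{186861}\right) 445436 = 159249606104 + 445436 \sqrt{186861}$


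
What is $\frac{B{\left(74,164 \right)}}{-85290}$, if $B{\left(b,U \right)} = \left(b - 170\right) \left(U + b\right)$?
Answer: $\frac{3808}{14215} \approx 0.26789$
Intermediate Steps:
$B{\left(b,U \right)} = \left(-170 + b\right) \left(U + b\right)$
$\frac{B{\left(74,164 \right)}}{-85290} = \frac{74^{2} - 27880 - 12580 + 164 \cdot 74}{-85290} = \left(5476 - 27880 - 12580 + 12136\right) \left(- \frac{1}{85290}\right) = \left(-22848\right) \left(- \frac{1}{85290}\right) = \frac{3808}{14215}$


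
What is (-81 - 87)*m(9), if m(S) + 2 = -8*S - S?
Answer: 13944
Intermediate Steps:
m(S) = -2 - 9*S (m(S) = -2 + (-8*S - S) = -2 - 9*S)
(-81 - 87)*m(9) = (-81 - 87)*(-2 - 9*9) = -168*(-2 - 81) = -168*(-83) = 13944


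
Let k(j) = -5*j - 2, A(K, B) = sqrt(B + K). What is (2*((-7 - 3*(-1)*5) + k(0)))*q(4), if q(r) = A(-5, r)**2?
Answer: -12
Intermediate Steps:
k(j) = -2 - 5*j
q(r) = -5 + r (q(r) = (sqrt(r - 5))**2 = (sqrt(-5 + r))**2 = -5 + r)
(2*((-7 - 3*(-1)*5) + k(0)))*q(4) = (2*((-7 - 3*(-1)*5) + (-2 - 5*0)))*(-5 + 4) = (2*((-7 + 3*5) + (-2 + 0)))*(-1) = (2*((-7 + 15) - 2))*(-1) = (2*(8 - 2))*(-1) = (2*6)*(-1) = 12*(-1) = -12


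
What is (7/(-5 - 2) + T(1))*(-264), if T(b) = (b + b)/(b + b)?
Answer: 0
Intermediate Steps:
T(b) = 1 (T(b) = (2*b)/((2*b)) = (2*b)*(1/(2*b)) = 1)
(7/(-5 - 2) + T(1))*(-264) = (7/(-5 - 2) + 1)*(-264) = (7/(-7) + 1)*(-264) = (-1/7*7 + 1)*(-264) = (-1 + 1)*(-264) = 0*(-264) = 0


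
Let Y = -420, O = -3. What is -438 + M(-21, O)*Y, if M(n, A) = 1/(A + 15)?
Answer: -473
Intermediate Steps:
M(n, A) = 1/(15 + A)
-438 + M(-21, O)*Y = -438 - 420/(15 - 3) = -438 - 420/12 = -438 + (1/12)*(-420) = -438 - 35 = -473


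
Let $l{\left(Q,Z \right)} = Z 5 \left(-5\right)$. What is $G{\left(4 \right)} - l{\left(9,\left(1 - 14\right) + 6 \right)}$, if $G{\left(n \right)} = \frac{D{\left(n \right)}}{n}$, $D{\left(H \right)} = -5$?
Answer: $- \frac{705}{4} \approx -176.25$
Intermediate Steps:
$l{\left(Q,Z \right)} = - 25 Z$ ($l{\left(Q,Z \right)} = 5 Z \left(-5\right) = - 25 Z$)
$G{\left(n \right)} = - \frac{5}{n}$
$G{\left(4 \right)} - l{\left(9,\left(1 - 14\right) + 6 \right)} = - \frac{5}{4} - - 25 \left(\left(1 - 14\right) + 6\right) = \left(-5\right) \frac{1}{4} - - 25 \left(-13 + 6\right) = - \frac{5}{4} - \left(-25\right) \left(-7\right) = - \frac{5}{4} - 175 = - \frac{705}{4}$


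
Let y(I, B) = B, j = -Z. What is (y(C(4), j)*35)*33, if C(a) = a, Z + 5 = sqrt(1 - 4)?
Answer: 5775 - 1155*I*sqrt(3) ≈ 5775.0 - 2000.5*I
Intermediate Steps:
Z = -5 + I*sqrt(3) (Z = -5 + sqrt(1 - 4) = -5 + sqrt(-3) = -5 + I*sqrt(3) ≈ -5.0 + 1.732*I)
j = 5 - I*sqrt(3) (j = -(-5 + I*sqrt(3)) = 5 - I*sqrt(3) ≈ 5.0 - 1.732*I)
(y(C(4), j)*35)*33 = ((5 - I*sqrt(3))*35)*33 = (175 - 35*I*sqrt(3))*33 = 5775 - 1155*I*sqrt(3)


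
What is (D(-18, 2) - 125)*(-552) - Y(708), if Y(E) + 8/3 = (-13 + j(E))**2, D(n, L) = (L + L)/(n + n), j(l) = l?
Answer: -413961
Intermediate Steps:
D(n, L) = L/n (D(n, L) = (2*L)/((2*n)) = (2*L)*(1/(2*n)) = L/n)
Y(E) = -8/3 + (-13 + E)**2
(D(-18, 2) - 125)*(-552) - Y(708) = (2/(-18) - 125)*(-552) - (-8/3 + (-13 + 708)**2) = (2*(-1/18) - 125)*(-552) - (-8/3 + 695**2) = (-1/9 - 125)*(-552) - (-8/3 + 483025) = -1126/9*(-552) - 1*1449067/3 = 207184/3 - 1449067/3 = -413961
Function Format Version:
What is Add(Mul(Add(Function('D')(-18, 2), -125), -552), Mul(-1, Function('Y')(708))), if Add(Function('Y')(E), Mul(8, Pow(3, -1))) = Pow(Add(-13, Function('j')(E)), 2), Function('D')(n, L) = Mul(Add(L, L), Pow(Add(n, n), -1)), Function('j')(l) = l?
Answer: -413961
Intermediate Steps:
Function('D')(n, L) = Mul(L, Pow(n, -1)) (Function('D')(n, L) = Mul(Mul(2, L), Pow(Mul(2, n), -1)) = Mul(Mul(2, L), Mul(Rational(1, 2), Pow(n, -1))) = Mul(L, Pow(n, -1)))
Function('Y')(E) = Add(Rational(-8, 3), Pow(Add(-13, E), 2))
Add(Mul(Add(Function('D')(-18, 2), -125), -552), Mul(-1, Function('Y')(708))) = Add(Mul(Add(Mul(2, Pow(-18, -1)), -125), -552), Mul(-1, Add(Rational(-8, 3), Pow(Add(-13, 708), 2)))) = Add(Mul(Add(Mul(2, Rational(-1, 18)), -125), -552), Mul(-1, Add(Rational(-8, 3), Pow(695, 2)))) = Add(Mul(Add(Rational(-1, 9), -125), -552), Mul(-1, Add(Rational(-8, 3), 483025))) = Add(Mul(Rational(-1126, 9), -552), Mul(-1, Rational(1449067, 3))) = Add(Rational(207184, 3), Rational(-1449067, 3)) = -413961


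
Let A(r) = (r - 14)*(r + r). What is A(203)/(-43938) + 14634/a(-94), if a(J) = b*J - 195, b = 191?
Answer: -113090781/44301709 ≈ -2.5527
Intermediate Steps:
a(J) = -195 + 191*J (a(J) = 191*J - 195 = -195 + 191*J)
A(r) = 2*r*(-14 + r) (A(r) = (-14 + r)*(2*r) = 2*r*(-14 + r))
A(203)/(-43938) + 14634/a(-94) = (2*203*(-14 + 203))/(-43938) + 14634/(-195 + 191*(-94)) = (2*203*189)*(-1/43938) + 14634/(-195 - 17954) = 76734*(-1/43938) + 14634/(-18149) = -4263/2441 + 14634*(-1/18149) = -4263/2441 - 14634/18149 = -113090781/44301709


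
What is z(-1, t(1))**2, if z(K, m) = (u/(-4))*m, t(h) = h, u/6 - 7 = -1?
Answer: 81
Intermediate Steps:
u = 36 (u = 42 + 6*(-1) = 42 - 6 = 36)
z(K, m) = -9*m (z(K, m) = (36/(-4))*m = (36*(-1/4))*m = -9*m)
z(-1, t(1))**2 = (-9*1)**2 = (-9)**2 = 81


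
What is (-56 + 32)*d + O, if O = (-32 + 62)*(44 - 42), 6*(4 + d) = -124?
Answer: 652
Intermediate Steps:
d = -74/3 (d = -4 + (⅙)*(-124) = -4 - 62/3 = -74/3 ≈ -24.667)
O = 60 (O = 30*2 = 60)
(-56 + 32)*d + O = (-56 + 32)*(-74/3) + 60 = -24*(-74/3) + 60 = 592 + 60 = 652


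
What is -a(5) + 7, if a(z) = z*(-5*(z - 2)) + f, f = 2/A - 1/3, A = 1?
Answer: 241/3 ≈ 80.333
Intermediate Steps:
f = 5/3 (f = 2/1 - 1/3 = 2*1 - 1*1/3 = 2 - 1/3 = 5/3 ≈ 1.6667)
a(z) = 5/3 + z*(10 - 5*z) (a(z) = z*(-5*(z - 2)) + 5/3 = z*(-5*(-2 + z)) + 5/3 = z*(10 - 5*z) + 5/3 = 5/3 + z*(10 - 5*z))
-a(5) + 7 = -(5/3 - 5*5**2 + 10*5) + 7 = -(5/3 - 5*25 + 50) + 7 = -(5/3 - 125 + 50) + 7 = -1*(-220/3) + 7 = 220/3 + 7 = 241/3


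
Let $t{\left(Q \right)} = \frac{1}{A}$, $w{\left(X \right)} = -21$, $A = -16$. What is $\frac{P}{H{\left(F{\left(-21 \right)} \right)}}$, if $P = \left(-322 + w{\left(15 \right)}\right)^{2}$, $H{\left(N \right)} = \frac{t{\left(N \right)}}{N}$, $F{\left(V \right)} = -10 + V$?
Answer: $58353904$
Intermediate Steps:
$t{\left(Q \right)} = - \frac{1}{16}$ ($t{\left(Q \right)} = \frac{1}{-16} = - \frac{1}{16}$)
$H{\left(N \right)} = - \frac{1}{16 N}$
$P = 117649$ ($P = \left(-322 - 21\right)^{2} = \left(-343\right)^{2} = 117649$)
$\frac{P}{H{\left(F{\left(-21 \right)} \right)}} = \frac{117649}{\left(- \frac{1}{16}\right) \frac{1}{-10 - 21}} = \frac{117649}{\left(- \frac{1}{16}\right) \frac{1}{-31}} = \frac{117649}{\left(- \frac{1}{16}\right) \left(- \frac{1}{31}\right)} = 117649 \frac{1}{\frac{1}{496}} = 117649 \cdot 496 = 58353904$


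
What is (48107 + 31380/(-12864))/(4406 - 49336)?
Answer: -51568089/48164960 ≈ -1.0707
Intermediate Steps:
(48107 + 31380/(-12864))/(4406 - 49336) = (48107 + 31380*(-1/12864))/(-44930) = (48107 - 2615/1072)*(-1/44930) = (51568089/1072)*(-1/44930) = -51568089/48164960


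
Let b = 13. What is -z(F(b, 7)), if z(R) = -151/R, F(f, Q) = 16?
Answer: 151/16 ≈ 9.4375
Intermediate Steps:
-z(F(b, 7)) = -(-151)/16 = -1*(-151/16) = 151/16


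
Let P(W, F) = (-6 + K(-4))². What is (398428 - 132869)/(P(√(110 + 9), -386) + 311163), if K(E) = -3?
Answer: 265559/311244 ≈ 0.85322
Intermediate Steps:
P(W, F) = 81 (P(W, F) = (-6 - 3)² = (-9)² = 81)
(398428 - 132869)/(P(√(110 + 9), -386) + 311163) = (398428 - 132869)/(81 + 311163) = 265559/311244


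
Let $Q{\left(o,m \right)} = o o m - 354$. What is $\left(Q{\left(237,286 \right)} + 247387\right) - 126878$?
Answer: $16184489$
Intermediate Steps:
$Q{\left(o,m \right)} = -354 + m o^{2}$ ($Q{\left(o,m \right)} = o^{2} m - 354 = m o^{2} - 354 = -354 + m o^{2}$)
$\left(Q{\left(237,286 \right)} + 247387\right) - 126878 = \left(\left(-354 + 286 \cdot 237^{2}\right) + 247387\right) - 126878 = \left(\left(-354 + 286 \cdot 56169\right) + 247387\right) - 126878 = \left(\left(-354 + 16064334\right) + 247387\right) - 126878 = \left(16063980 + 247387\right) - 126878 = 16311367 - 126878 = 16184489$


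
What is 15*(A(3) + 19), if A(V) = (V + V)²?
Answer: 825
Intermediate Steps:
A(V) = 4*V² (A(V) = (2*V)² = 4*V²)
15*(A(3) + 19) = 15*(4*3² + 19) = 15*(4*9 + 19) = 15*(36 + 19) = 15*55 = 825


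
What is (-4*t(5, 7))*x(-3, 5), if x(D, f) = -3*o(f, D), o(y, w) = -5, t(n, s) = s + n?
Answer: -720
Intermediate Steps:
t(n, s) = n + s
x(D, f) = 15 (x(D, f) = -3*(-5) = 15)
(-4*t(5, 7))*x(-3, 5) = -4*(5 + 7)*15 = -4*12*15 = -48*15 = -720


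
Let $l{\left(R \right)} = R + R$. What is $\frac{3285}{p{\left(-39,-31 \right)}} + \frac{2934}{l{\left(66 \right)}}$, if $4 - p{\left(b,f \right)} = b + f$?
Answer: $\frac{27114}{407} \approx 66.619$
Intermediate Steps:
$p{\left(b,f \right)} = 4 - b - f$ ($p{\left(b,f \right)} = 4 - \left(b + f\right) = 4 - b - f$)
$l{\left(R \right)} = 2 R$
$\frac{3285}{p{\left(-39,-31 \right)}} + \frac{2934}{l{\left(66 \right)}} = \frac{3285}{4 - -39 - -31} + \frac{2934}{2 \cdot 66} = \frac{3285}{4 + 39 + 31} + \frac{2934}{132} = \frac{3285}{74} + 2934 \cdot \frac{1}{132} = 3285 \cdot \frac{1}{74} + \frac{489}{22} = \frac{3285}{74} + \frac{489}{22} = \frac{27114}{407}$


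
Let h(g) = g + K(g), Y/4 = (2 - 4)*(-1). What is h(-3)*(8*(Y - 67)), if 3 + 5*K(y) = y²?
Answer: 4248/5 ≈ 849.60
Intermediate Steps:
K(y) = -⅗ + y²/5
Y = 8 (Y = 4*((2 - 4)*(-1)) = 4*(-2*(-1)) = 4*2 = 8)
h(g) = -⅗ + g + g²/5 (h(g) = g + (-⅗ + g²/5) = -⅗ + g + g²/5)
h(-3)*(8*(Y - 67)) = (-⅗ - 3 + (⅕)*(-3)²)*(8*(8 - 67)) = (-⅗ - 3 + (⅕)*9)*(8*(-59)) = (-⅗ - 3 + 9/5)*(-472) = -9/5*(-472) = 4248/5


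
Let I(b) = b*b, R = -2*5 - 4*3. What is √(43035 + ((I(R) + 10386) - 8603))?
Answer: √45302 ≈ 212.84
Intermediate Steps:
R = -22 (R = -10 - 12 = -22)
I(b) = b²
√(43035 + ((I(R) + 10386) - 8603)) = √(43035 + (((-22)² + 10386) - 8603)) = √(43035 + ((484 + 10386) - 8603)) = √(43035 + (10870 - 8603)) = √(43035 + 2267) = √45302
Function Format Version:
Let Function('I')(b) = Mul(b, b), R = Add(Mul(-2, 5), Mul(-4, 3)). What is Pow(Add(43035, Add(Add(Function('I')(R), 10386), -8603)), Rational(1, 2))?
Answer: Pow(45302, Rational(1, 2)) ≈ 212.84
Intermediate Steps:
R = -22 (R = Add(-10, -12) = -22)
Function('I')(b) = Pow(b, 2)
Pow(Add(43035, Add(Add(Function('I')(R), 10386), -8603)), Rational(1, 2)) = Pow(Add(43035, Add(Add(Pow(-22, 2), 10386), -8603)), Rational(1, 2)) = Pow(Add(43035, Add(Add(484, 10386), -8603)), Rational(1, 2)) = Pow(Add(43035, Add(10870, -8603)), Rational(1, 2)) = Pow(Add(43035, 2267), Rational(1, 2)) = Pow(45302, Rational(1, 2))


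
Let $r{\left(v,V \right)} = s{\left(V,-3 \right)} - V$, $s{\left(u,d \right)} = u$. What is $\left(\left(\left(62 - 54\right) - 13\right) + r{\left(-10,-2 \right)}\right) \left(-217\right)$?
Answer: $1085$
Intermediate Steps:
$r{\left(v,V \right)} = 0$ ($r{\left(v,V \right)} = V - V = 0$)
$\left(\left(\left(62 - 54\right) - 13\right) + r{\left(-10,-2 \right)}\right) \left(-217\right) = \left(\left(\left(62 - 54\right) - 13\right) + 0\right) \left(-217\right) = \left(\left(8 - 13\right) + 0\right) \left(-217\right) = \left(-5 + 0\right) \left(-217\right) = \left(-5\right) \left(-217\right) = 1085$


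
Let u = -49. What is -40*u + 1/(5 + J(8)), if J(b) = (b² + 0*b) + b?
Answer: 150921/77 ≈ 1960.0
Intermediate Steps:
J(b) = b + b² (J(b) = (b² + 0) + b = b² + b = b + b²)
-40*u + 1/(5 + J(8)) = -40*(-49) + 1/(5 + 8*(1 + 8)) = 1960 + 1/(5 + 8*9) = 1960 + 1/(5 + 72) = 1960 + 1/77 = 150921/77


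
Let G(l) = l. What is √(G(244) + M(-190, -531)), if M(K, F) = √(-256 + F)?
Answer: √(244 + I*√787) ≈ 15.646 + 0.8965*I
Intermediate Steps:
√(G(244) + M(-190, -531)) = √(244 + √(-256 - 531)) = √(244 + √(-787)) = √(244 + I*√787)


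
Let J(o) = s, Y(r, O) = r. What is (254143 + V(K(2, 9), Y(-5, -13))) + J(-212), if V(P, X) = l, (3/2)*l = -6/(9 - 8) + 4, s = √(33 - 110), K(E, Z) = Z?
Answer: 762425/3 + I*√77 ≈ 2.5414e+5 + 8.775*I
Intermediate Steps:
s = I*√77 (s = √(-77) = I*√77 ≈ 8.775*I)
J(o) = I*√77
l = -4/3 (l = 2*(-6/(9 - 8) + 4)/3 = 2*(-6/1 + 4)/3 = 2*(-6*1 + 4)/3 = 2*(-6 + 4)/3 = (⅔)*(-2) = -4/3 ≈ -1.3333)
V(P, X) = -4/3
(254143 + V(K(2, 9), Y(-5, -13))) + J(-212) = (254143 - 4/3) + I*√77 = 762425/3 + I*√77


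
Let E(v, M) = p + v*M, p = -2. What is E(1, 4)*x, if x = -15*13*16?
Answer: -6240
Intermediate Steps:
E(v, M) = -2 + M*v (E(v, M) = -2 + v*M = -2 + M*v)
x = -3120 (x = -195*16 = -3120)
E(1, 4)*x = (-2 + 4*1)*(-3120) = (-2 + 4)*(-3120) = 2*(-3120) = -6240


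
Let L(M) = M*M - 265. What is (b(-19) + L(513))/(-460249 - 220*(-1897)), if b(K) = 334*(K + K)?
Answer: -83404/14303 ≈ -5.8312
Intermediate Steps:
L(M) = -265 + M² (L(M) = M² - 265 = -265 + M²)
b(K) = 668*K (b(K) = 334*(2*K) = 668*K)
(b(-19) + L(513))/(-460249 - 220*(-1897)) = (668*(-19) + (-265 + 513²))/(-460249 - 220*(-1897)) = (-12692 + (-265 + 263169))/(-460249 + 417340) = (-12692 + 262904)/(-42909) = 250212*(-1/42909) = -83404/14303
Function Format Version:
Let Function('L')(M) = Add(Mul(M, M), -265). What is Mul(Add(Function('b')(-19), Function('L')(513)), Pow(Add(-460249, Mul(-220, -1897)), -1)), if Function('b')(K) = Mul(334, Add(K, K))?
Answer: Rational(-83404, 14303) ≈ -5.8312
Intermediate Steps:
Function('L')(M) = Add(-265, Pow(M, 2)) (Function('L')(M) = Add(Pow(M, 2), -265) = Add(-265, Pow(M, 2)))
Function('b')(K) = Mul(668, K) (Function('b')(K) = Mul(334, Mul(2, K)) = Mul(668, K))
Mul(Add(Function('b')(-19), Function('L')(513)), Pow(Add(-460249, Mul(-220, -1897)), -1)) = Mul(Add(Mul(668, -19), Add(-265, Pow(513, 2))), Pow(Add(-460249, Mul(-220, -1897)), -1)) = Mul(Add(-12692, Add(-265, 263169)), Pow(Add(-460249, 417340), -1)) = Mul(Add(-12692, 262904), Pow(-42909, -1)) = Mul(250212, Rational(-1, 42909)) = Rational(-83404, 14303)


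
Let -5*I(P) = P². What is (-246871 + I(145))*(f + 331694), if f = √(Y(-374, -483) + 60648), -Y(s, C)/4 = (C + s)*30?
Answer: -83280402744 - 1004304*√10218 ≈ -8.3382e+10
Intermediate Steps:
I(P) = -P²/5
Y(s, C) = -120*C - 120*s (Y(s, C) = -4*(C + s)*30 = -4*(30*C + 30*s) = -120*C - 120*s)
f = 4*√10218 (f = √((-120*(-483) - 120*(-374)) + 60648) = √((57960 + 44880) + 60648) = √(102840 + 60648) = √163488 = 4*√10218 ≈ 404.34)
(-246871 + I(145))*(f + 331694) = (-246871 - ⅕*145²)*(4*√10218 + 331694) = (-246871 - ⅕*21025)*(331694 + 4*√10218) = (-246871 - 4205)*(331694 + 4*√10218) = -251076*(331694 + 4*√10218) = -83280402744 - 1004304*√10218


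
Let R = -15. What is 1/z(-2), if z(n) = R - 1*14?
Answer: -1/29 ≈ -0.034483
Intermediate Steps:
z(n) = -29 (z(n) = -15 - 1*14 = -15 - 14 = -29)
1/z(-2) = 1/(-29) = -1/29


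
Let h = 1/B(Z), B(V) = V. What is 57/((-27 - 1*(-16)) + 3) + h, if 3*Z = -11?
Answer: -651/88 ≈ -7.3977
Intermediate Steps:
Z = -11/3 (Z = (⅓)*(-11) = -11/3 ≈ -3.6667)
h = -3/11 (h = 1/(-11/3) = -3/11 ≈ -0.27273)
57/((-27 - 1*(-16)) + 3) + h = 57/((-27 - 1*(-16)) + 3) - 3/11 = 57/((-27 + 16) + 3) - 3/11 = 57/(-11 + 3) - 3/11 = 57/(-8) - 3/11 = -⅛*57 - 3/11 = -57/8 - 3/11 = -651/88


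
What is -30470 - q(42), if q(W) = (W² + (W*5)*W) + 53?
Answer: -41107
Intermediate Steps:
q(W) = 53 + 6*W² (q(W) = (W² + (5*W)*W) + 53 = (W² + 5*W²) + 53 = 6*W² + 53 = 53 + 6*W²)
-30470 - q(42) = -30470 - (53 + 6*42²) = -30470 - (53 + 6*1764) = -30470 - (53 + 10584) = -30470 - 1*10637 = -30470 - 10637 = -41107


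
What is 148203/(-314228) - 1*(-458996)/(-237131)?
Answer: -179372920681/74513199868 ≈ -2.4073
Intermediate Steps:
148203/(-314228) - 1*(-458996)/(-237131) = 148203*(-1/314228) + 458996*(-1/237131) = -148203/314228 - 458996/237131 = -179372920681/74513199868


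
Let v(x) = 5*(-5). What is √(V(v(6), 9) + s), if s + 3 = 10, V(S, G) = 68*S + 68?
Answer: 5*I*√65 ≈ 40.311*I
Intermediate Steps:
v(x) = -25
V(S, G) = 68 + 68*S
s = 7 (s = -3 + 10 = 7)
√(V(v(6), 9) + s) = √((68 + 68*(-25)) + 7) = √((68 - 1700) + 7) = √(-1632 + 7) = √(-1625) = 5*I*√65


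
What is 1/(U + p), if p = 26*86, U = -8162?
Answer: -1/5926 ≈ -0.00016875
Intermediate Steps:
p = 2236
1/(U + p) = 1/(-8162 + 2236) = 1/(-5926) = -1/5926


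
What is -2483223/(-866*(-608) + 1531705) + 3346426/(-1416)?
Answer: -3445620334513/1457228964 ≈ -2364.5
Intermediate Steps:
-2483223/(-866*(-608) + 1531705) + 3346426/(-1416) = -2483223/(526528 + 1531705) + 3346426*(-1/1416) = -2483223/2058233 - 1673213/708 = -3445620334513/1457228964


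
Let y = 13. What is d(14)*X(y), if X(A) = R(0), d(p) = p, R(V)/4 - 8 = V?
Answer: 448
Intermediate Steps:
R(V) = 32 + 4*V
X(A) = 32 (X(A) = 32 + 4*0 = 32 + 0 = 32)
d(14)*X(y) = 14*32 = 448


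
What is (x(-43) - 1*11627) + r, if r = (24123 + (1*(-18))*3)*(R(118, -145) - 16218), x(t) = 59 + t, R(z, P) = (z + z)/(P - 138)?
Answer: -110478311083/283 ≈ -3.9038e+8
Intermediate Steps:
R(z, P) = 2*z/(-138 + P) (R(z, P) = (2*z)/(-138 + P) = 2*z/(-138 + P))
r = -110475025170/283 (r = (24123 + (1*(-18))*3)*(2*118/(-138 - 145) - 16218) = (24123 - 18*3)*(2*118/(-283) - 16218) = (24123 - 54)*(2*118*(-1/283) - 16218) = 24069*(-236/283 - 16218) = 24069*(-4589930/283) = -110475025170/283 ≈ -3.9037e+8)
(x(-43) - 1*11627) + r = ((59 - 43) - 1*11627) - 110475025170/283 = (16 - 11627) - 110475025170/283 = -11611 - 110475025170/283 = -110478311083/283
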